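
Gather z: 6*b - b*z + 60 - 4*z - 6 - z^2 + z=6*b - z^2 + z*(-b - 3) + 54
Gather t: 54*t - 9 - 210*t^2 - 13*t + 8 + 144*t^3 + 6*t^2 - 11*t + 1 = 144*t^3 - 204*t^2 + 30*t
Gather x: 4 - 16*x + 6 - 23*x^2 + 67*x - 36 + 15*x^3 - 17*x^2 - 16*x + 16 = 15*x^3 - 40*x^2 + 35*x - 10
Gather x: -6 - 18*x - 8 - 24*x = -42*x - 14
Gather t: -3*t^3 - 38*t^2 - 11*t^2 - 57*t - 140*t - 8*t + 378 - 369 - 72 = -3*t^3 - 49*t^2 - 205*t - 63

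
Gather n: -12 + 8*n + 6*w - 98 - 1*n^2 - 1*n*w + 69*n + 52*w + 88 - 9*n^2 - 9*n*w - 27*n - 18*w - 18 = -10*n^2 + n*(50 - 10*w) + 40*w - 40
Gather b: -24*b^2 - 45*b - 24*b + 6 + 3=-24*b^2 - 69*b + 9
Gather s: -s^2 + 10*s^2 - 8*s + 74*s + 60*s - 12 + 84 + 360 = 9*s^2 + 126*s + 432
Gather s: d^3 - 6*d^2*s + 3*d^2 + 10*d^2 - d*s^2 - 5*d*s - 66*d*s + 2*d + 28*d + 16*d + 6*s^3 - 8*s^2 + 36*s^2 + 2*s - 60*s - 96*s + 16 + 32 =d^3 + 13*d^2 + 46*d + 6*s^3 + s^2*(28 - d) + s*(-6*d^2 - 71*d - 154) + 48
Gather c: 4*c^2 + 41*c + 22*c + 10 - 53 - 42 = 4*c^2 + 63*c - 85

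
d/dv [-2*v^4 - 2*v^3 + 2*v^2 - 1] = 2*v*(-4*v^2 - 3*v + 2)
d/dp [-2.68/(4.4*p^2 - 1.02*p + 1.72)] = (23.584*p - 2.7336)/(4.4*p^2 - 1.02*p + 1.72)^2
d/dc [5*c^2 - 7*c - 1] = 10*c - 7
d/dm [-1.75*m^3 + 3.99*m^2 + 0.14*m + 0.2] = -5.25*m^2 + 7.98*m + 0.14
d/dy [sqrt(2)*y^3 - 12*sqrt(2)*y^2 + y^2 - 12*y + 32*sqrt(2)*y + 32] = 3*sqrt(2)*y^2 - 24*sqrt(2)*y + 2*y - 12 + 32*sqrt(2)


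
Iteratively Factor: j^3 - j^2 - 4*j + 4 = (j + 2)*(j^2 - 3*j + 2) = (j - 1)*(j + 2)*(j - 2)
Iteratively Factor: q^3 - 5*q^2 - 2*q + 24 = (q - 4)*(q^2 - q - 6) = (q - 4)*(q + 2)*(q - 3)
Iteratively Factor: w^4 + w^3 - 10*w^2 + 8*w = (w - 2)*(w^3 + 3*w^2 - 4*w) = w*(w - 2)*(w^2 + 3*w - 4) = w*(w - 2)*(w - 1)*(w + 4)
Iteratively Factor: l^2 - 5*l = (l - 5)*(l)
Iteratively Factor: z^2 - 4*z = (z - 4)*(z)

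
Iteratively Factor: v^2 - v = (v)*(v - 1)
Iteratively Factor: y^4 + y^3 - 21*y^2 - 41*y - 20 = (y - 5)*(y^3 + 6*y^2 + 9*y + 4) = (y - 5)*(y + 1)*(y^2 + 5*y + 4) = (y - 5)*(y + 1)^2*(y + 4)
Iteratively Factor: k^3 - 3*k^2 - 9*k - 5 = (k + 1)*(k^2 - 4*k - 5) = (k + 1)^2*(k - 5)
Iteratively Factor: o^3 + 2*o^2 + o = (o + 1)*(o^2 + o) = o*(o + 1)*(o + 1)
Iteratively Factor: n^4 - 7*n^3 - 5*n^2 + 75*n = (n)*(n^3 - 7*n^2 - 5*n + 75) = n*(n - 5)*(n^2 - 2*n - 15) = n*(n - 5)*(n + 3)*(n - 5)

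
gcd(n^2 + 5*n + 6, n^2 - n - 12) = n + 3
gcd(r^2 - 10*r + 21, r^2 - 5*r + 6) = r - 3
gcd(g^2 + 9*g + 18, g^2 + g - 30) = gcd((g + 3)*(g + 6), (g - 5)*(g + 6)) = g + 6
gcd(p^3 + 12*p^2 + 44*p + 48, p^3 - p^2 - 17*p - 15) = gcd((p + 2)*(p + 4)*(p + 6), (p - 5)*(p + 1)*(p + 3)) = 1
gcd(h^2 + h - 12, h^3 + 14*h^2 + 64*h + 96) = h + 4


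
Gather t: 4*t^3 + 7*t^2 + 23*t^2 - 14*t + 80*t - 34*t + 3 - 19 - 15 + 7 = 4*t^3 + 30*t^2 + 32*t - 24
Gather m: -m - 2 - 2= -m - 4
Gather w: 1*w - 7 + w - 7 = 2*w - 14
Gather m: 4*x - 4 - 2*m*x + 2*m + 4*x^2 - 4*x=m*(2 - 2*x) + 4*x^2 - 4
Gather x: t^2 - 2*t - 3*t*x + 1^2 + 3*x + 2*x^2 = t^2 - 2*t + 2*x^2 + x*(3 - 3*t) + 1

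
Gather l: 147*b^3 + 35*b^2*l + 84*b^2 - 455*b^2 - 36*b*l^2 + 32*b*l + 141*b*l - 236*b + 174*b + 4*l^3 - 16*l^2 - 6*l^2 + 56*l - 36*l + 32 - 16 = 147*b^3 - 371*b^2 - 62*b + 4*l^3 + l^2*(-36*b - 22) + l*(35*b^2 + 173*b + 20) + 16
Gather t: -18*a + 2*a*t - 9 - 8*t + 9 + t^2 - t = -18*a + t^2 + t*(2*a - 9)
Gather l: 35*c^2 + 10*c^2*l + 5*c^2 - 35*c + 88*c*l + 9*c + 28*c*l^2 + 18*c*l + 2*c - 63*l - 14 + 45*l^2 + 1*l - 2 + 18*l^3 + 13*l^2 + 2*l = 40*c^2 - 24*c + 18*l^3 + l^2*(28*c + 58) + l*(10*c^2 + 106*c - 60) - 16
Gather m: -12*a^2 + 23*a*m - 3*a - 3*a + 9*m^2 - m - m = -12*a^2 - 6*a + 9*m^2 + m*(23*a - 2)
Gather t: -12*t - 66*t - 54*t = -132*t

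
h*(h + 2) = h^2 + 2*h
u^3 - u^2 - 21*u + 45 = (u - 3)^2*(u + 5)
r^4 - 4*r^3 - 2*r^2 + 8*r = r*(r - 4)*(r - sqrt(2))*(r + sqrt(2))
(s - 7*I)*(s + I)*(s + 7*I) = s^3 + I*s^2 + 49*s + 49*I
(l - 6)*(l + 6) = l^2 - 36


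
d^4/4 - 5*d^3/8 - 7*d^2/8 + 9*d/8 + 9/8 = (d/2 + 1/2)^2*(d - 3)*(d - 3/2)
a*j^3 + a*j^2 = j^2*(a*j + a)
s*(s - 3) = s^2 - 3*s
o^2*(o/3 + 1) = o^3/3 + o^2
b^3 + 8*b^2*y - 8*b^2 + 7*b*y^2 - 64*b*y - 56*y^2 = (b - 8)*(b + y)*(b + 7*y)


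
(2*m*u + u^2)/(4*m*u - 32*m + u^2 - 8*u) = u*(2*m + u)/(4*m*u - 32*m + u^2 - 8*u)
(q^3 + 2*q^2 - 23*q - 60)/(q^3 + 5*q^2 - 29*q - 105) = (q + 4)/(q + 7)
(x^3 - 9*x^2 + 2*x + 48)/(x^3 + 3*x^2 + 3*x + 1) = (x^3 - 9*x^2 + 2*x + 48)/(x^3 + 3*x^2 + 3*x + 1)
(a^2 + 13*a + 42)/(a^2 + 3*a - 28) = (a + 6)/(a - 4)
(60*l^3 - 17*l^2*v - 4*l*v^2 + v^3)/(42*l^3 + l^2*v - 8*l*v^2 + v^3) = (-20*l^2 - l*v + v^2)/(-14*l^2 - 5*l*v + v^2)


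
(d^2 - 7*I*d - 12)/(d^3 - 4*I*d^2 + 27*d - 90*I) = (d - 4*I)/(d^2 - I*d + 30)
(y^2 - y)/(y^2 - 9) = y*(y - 1)/(y^2 - 9)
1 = 1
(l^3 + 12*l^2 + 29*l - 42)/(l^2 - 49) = (l^2 + 5*l - 6)/(l - 7)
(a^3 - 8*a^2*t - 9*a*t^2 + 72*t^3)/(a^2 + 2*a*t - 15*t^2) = (a^2 - 5*a*t - 24*t^2)/(a + 5*t)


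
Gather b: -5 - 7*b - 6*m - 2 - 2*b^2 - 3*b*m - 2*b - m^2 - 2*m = -2*b^2 + b*(-3*m - 9) - m^2 - 8*m - 7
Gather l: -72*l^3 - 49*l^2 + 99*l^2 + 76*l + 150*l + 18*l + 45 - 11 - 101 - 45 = -72*l^3 + 50*l^2 + 244*l - 112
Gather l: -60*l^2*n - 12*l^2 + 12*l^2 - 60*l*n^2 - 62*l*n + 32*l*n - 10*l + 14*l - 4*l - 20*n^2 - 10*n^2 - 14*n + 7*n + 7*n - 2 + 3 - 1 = -60*l^2*n + l*(-60*n^2 - 30*n) - 30*n^2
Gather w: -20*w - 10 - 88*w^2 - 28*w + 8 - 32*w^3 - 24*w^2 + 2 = -32*w^3 - 112*w^2 - 48*w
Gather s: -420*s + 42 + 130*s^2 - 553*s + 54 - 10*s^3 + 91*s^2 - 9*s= -10*s^3 + 221*s^2 - 982*s + 96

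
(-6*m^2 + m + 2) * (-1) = 6*m^2 - m - 2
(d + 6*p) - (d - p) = 7*p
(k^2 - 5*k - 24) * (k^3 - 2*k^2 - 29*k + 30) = k^5 - 7*k^4 - 43*k^3 + 223*k^2 + 546*k - 720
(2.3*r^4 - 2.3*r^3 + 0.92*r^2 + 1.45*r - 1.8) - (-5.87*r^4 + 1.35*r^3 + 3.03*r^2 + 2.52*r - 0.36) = 8.17*r^4 - 3.65*r^3 - 2.11*r^2 - 1.07*r - 1.44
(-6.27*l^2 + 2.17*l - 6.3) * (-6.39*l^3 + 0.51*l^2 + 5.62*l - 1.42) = 40.0653*l^5 - 17.064*l^4 + 6.12629999999999*l^3 + 17.8858*l^2 - 38.4874*l + 8.946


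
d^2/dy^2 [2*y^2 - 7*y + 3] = 4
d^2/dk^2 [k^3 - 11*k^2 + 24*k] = 6*k - 22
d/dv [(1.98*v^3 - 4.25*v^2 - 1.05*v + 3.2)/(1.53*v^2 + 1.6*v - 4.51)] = (3.0294*v^4 + 6.336*v^3 - 31.9829*v^2 + 28.543*v - 0.384500000000001)/(2.3409*v^4 + 4.896*v^3 - 11.2406*v^2 - 14.432*v + 20.3401)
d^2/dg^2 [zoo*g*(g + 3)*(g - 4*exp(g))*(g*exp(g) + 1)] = zoo*(g^4*exp(g) + g^3*exp(2*g) + g^3*exp(g) + g^2*exp(2*g) + g^2*exp(g) + g*exp(2*g) + g*exp(g) + g + exp(2*g) + exp(g) + 1)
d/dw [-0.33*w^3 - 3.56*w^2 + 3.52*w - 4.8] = -0.99*w^2 - 7.12*w + 3.52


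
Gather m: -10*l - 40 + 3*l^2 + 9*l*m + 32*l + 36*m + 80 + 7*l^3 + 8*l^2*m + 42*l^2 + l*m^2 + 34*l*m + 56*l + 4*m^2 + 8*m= 7*l^3 + 45*l^2 + 78*l + m^2*(l + 4) + m*(8*l^2 + 43*l + 44) + 40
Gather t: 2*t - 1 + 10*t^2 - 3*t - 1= 10*t^2 - t - 2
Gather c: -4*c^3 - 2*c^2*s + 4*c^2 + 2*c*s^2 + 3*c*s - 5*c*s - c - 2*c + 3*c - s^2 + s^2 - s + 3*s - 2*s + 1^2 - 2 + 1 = -4*c^3 + c^2*(4 - 2*s) + c*(2*s^2 - 2*s)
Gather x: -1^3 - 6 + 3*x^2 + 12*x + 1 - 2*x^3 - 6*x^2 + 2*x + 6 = -2*x^3 - 3*x^2 + 14*x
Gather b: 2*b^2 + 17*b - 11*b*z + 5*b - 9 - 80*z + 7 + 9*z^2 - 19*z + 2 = 2*b^2 + b*(22 - 11*z) + 9*z^2 - 99*z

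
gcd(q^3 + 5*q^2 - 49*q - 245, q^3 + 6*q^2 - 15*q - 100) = q + 5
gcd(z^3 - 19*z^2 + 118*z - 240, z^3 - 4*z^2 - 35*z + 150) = z - 5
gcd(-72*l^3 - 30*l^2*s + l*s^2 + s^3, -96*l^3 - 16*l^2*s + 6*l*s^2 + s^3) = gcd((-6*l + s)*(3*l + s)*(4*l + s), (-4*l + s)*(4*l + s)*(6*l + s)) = 4*l + s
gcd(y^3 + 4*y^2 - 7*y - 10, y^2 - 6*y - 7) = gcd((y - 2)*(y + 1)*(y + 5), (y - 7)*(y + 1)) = y + 1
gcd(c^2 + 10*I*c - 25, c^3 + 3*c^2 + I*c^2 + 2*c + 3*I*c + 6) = 1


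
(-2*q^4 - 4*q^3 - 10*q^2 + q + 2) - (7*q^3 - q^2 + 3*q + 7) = -2*q^4 - 11*q^3 - 9*q^2 - 2*q - 5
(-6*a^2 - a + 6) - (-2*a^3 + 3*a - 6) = 2*a^3 - 6*a^2 - 4*a + 12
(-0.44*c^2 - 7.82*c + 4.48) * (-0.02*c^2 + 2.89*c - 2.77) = 0.0088*c^4 - 1.1152*c^3 - 21.4706*c^2 + 34.6086*c - 12.4096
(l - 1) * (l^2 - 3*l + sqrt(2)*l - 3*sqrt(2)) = l^3 - 4*l^2 + sqrt(2)*l^2 - 4*sqrt(2)*l + 3*l + 3*sqrt(2)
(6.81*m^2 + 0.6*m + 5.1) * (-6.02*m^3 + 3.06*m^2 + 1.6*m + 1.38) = -40.9962*m^5 + 17.2266*m^4 - 17.97*m^3 + 25.9638*m^2 + 8.988*m + 7.038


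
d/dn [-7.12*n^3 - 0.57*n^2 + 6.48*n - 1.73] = -21.36*n^2 - 1.14*n + 6.48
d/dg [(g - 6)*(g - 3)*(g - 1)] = 3*g^2 - 20*g + 27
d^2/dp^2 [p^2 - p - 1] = 2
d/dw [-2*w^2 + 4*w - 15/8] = 4 - 4*w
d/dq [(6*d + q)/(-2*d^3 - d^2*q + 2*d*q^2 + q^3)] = (-2*d^3 - d^2*q + 2*d*q^2 + q^3 - (6*d + q)*(-d^2 + 4*d*q + 3*q^2))/(2*d^3 + d^2*q - 2*d*q^2 - q^3)^2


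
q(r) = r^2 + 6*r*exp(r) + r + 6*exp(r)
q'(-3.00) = -5.30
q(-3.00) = 5.40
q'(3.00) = 609.57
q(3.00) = 494.05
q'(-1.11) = 0.54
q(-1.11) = -0.10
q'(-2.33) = -3.85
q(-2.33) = 2.32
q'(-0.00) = 13.00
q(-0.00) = 6.00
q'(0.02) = 13.40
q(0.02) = 6.26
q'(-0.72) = 3.30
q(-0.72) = 0.62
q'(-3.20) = -5.69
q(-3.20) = 6.50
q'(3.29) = 859.57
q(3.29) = 705.05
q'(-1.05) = 0.89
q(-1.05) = -0.05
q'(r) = 6*r*exp(r) + 2*r + 12*exp(r) + 1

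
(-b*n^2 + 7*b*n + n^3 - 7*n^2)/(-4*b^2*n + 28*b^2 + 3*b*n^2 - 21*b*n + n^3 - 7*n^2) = n/(4*b + n)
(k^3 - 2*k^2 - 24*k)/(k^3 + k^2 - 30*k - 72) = k/(k + 3)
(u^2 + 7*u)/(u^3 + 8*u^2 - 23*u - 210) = u/(u^2 + u - 30)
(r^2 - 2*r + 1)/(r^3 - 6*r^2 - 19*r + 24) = (r - 1)/(r^2 - 5*r - 24)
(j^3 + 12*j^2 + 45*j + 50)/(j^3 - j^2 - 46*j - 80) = (j + 5)/(j - 8)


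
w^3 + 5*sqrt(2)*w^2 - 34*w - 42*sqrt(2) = (w - 3*sqrt(2))*(w + sqrt(2))*(w + 7*sqrt(2))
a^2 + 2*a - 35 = (a - 5)*(a + 7)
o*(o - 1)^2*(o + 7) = o^4 + 5*o^3 - 13*o^2 + 7*o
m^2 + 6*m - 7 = (m - 1)*(m + 7)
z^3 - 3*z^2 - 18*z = z*(z - 6)*(z + 3)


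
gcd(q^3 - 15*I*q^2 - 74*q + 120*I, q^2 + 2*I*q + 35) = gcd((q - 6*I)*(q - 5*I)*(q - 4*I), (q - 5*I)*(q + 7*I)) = q - 5*I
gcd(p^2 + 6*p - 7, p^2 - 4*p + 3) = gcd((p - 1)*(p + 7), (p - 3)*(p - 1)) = p - 1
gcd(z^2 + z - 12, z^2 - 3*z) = z - 3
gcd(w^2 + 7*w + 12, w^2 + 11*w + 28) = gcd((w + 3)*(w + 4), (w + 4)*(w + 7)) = w + 4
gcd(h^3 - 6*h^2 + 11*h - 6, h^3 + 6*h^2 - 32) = h - 2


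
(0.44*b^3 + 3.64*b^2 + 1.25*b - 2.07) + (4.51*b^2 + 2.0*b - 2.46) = 0.44*b^3 + 8.15*b^2 + 3.25*b - 4.53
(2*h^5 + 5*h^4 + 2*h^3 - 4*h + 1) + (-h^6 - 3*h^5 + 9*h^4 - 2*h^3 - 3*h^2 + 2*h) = -h^6 - h^5 + 14*h^4 - 3*h^2 - 2*h + 1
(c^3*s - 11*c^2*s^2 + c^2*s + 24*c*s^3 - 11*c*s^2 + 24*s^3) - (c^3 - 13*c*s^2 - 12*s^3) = c^3*s - c^3 - 11*c^2*s^2 + c^2*s + 24*c*s^3 + 2*c*s^2 + 36*s^3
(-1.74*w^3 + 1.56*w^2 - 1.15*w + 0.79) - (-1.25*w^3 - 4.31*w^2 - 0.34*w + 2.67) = -0.49*w^3 + 5.87*w^2 - 0.81*w - 1.88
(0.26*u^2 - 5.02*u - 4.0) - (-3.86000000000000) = 0.26*u^2 - 5.02*u - 0.14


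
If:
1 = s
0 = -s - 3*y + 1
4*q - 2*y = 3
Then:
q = 3/4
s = 1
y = 0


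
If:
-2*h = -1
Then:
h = 1/2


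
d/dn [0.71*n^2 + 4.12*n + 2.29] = 1.42*n + 4.12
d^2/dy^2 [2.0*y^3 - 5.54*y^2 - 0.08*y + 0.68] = 12.0*y - 11.08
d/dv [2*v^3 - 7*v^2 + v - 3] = 6*v^2 - 14*v + 1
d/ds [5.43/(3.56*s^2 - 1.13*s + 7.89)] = (6.1359 - 38.6616*s)/(3.56*s^2 - 1.13*s + 7.89)^2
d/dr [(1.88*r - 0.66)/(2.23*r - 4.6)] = (33.01052 - 16.002926*r)/(2.23*r - 4.6)^3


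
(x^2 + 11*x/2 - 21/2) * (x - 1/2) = x^3 + 5*x^2 - 53*x/4 + 21/4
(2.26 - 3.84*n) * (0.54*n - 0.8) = -2.0736*n^2 + 4.2924*n - 1.808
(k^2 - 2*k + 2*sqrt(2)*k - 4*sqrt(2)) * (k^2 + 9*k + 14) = k^4 + 2*sqrt(2)*k^3 + 7*k^3 - 4*k^2 + 14*sqrt(2)*k^2 - 28*k - 8*sqrt(2)*k - 56*sqrt(2)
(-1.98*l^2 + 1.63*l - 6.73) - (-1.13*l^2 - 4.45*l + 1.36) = -0.85*l^2 + 6.08*l - 8.09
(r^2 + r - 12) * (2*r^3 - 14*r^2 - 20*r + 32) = 2*r^5 - 12*r^4 - 58*r^3 + 180*r^2 + 272*r - 384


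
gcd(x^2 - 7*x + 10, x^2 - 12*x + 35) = x - 5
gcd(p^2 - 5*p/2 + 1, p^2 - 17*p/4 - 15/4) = 1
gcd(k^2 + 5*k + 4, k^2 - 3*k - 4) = k + 1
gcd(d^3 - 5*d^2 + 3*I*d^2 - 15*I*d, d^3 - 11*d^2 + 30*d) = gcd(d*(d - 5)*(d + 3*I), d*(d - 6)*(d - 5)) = d^2 - 5*d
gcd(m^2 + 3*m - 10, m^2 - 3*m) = 1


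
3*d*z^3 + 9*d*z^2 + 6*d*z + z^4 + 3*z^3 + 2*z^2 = z*(3*d + z)*(z + 1)*(z + 2)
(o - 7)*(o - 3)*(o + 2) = o^3 - 8*o^2 + o + 42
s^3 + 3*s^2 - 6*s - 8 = (s - 2)*(s + 1)*(s + 4)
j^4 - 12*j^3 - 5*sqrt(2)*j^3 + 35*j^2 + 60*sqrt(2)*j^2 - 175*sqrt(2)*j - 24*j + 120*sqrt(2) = (j - 8)*(j - 3)*(j - 1)*(j - 5*sqrt(2))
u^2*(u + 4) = u^3 + 4*u^2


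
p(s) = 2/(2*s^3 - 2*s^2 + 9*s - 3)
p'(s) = 2*(-6*s^2 + 4*s - 9)/(2*s^3 - 2*s^2 + 9*s - 3)^2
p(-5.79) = -0.00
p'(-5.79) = -0.00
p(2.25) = 0.07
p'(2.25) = -0.07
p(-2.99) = -0.02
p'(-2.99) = -0.01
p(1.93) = 0.09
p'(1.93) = -0.10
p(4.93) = 0.01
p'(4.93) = -0.01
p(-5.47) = -0.00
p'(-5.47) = -0.00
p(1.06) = 0.30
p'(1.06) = -0.52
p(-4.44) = -0.01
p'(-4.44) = -0.00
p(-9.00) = 0.00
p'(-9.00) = 0.00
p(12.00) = 0.00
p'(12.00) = 0.00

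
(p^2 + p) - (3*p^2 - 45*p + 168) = -2*p^2 + 46*p - 168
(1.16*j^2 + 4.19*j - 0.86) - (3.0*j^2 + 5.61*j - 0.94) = -1.84*j^2 - 1.42*j + 0.08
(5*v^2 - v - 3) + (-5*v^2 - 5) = -v - 8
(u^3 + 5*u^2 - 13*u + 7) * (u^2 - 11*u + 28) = u^5 - 6*u^4 - 40*u^3 + 290*u^2 - 441*u + 196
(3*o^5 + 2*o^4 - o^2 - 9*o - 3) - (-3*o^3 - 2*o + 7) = 3*o^5 + 2*o^4 + 3*o^3 - o^2 - 7*o - 10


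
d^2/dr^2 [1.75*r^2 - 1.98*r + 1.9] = 3.50000000000000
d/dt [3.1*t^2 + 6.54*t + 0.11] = 6.2*t + 6.54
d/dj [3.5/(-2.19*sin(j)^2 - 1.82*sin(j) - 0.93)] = (15.33*sin(j) + 6.37)*cos(j)/(2.19*sin(j)^2 + 1.82*sin(j) + 0.93)^2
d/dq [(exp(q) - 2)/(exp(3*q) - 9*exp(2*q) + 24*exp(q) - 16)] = (-2*exp(2*q) + 7*exp(q) - 8)*exp(q)/(exp(5*q) - 14*exp(4*q) + 73*exp(3*q) - 172*exp(2*q) + 176*exp(q) - 64)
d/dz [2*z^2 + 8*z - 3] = 4*z + 8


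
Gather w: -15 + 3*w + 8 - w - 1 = 2*w - 8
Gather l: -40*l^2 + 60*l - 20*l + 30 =-40*l^2 + 40*l + 30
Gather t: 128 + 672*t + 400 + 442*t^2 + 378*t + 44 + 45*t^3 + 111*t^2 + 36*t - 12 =45*t^3 + 553*t^2 + 1086*t + 560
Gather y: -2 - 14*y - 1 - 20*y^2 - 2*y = -20*y^2 - 16*y - 3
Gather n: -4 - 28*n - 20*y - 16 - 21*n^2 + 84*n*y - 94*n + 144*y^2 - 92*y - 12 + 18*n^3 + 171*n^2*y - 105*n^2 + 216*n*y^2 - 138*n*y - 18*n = 18*n^3 + n^2*(171*y - 126) + n*(216*y^2 - 54*y - 140) + 144*y^2 - 112*y - 32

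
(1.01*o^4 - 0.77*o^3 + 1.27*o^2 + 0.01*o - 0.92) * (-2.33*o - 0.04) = -2.3533*o^5 + 1.7537*o^4 - 2.9283*o^3 - 0.0741*o^2 + 2.1432*o + 0.0368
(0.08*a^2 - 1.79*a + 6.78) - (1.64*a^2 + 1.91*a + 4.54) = -1.56*a^2 - 3.7*a + 2.24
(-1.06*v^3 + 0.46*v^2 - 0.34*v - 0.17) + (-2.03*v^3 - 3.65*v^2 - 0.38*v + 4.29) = -3.09*v^3 - 3.19*v^2 - 0.72*v + 4.12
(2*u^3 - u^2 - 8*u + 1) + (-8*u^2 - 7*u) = 2*u^3 - 9*u^2 - 15*u + 1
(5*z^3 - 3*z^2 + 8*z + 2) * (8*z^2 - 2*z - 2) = 40*z^5 - 34*z^4 + 60*z^3 + 6*z^2 - 20*z - 4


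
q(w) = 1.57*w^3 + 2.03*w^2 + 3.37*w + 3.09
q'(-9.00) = 348.34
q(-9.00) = -1007.34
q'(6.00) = 197.29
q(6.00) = 435.51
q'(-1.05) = 4.30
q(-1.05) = -0.03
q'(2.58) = 45.20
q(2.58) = 52.26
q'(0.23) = 4.55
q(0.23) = 3.99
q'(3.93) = 92.07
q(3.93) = 142.98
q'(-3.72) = 53.45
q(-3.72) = -62.18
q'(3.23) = 65.62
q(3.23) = 88.06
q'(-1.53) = 8.18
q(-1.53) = -2.94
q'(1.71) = 24.09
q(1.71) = 22.64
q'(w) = 4.71*w^2 + 4.06*w + 3.37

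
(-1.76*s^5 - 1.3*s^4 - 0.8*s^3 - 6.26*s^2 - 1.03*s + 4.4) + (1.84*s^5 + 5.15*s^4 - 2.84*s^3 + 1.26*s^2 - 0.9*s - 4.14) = 0.0800000000000001*s^5 + 3.85*s^4 - 3.64*s^3 - 5.0*s^2 - 1.93*s + 0.260000000000001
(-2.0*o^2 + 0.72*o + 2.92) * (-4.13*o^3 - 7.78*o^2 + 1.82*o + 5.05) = 8.26*o^5 + 12.5864*o^4 - 21.3012*o^3 - 31.5072*o^2 + 8.9504*o + 14.746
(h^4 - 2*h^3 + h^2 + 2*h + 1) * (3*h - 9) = 3*h^5 - 15*h^4 + 21*h^3 - 3*h^2 - 15*h - 9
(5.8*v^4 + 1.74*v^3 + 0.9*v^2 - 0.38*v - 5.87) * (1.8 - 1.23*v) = -7.134*v^5 + 8.2998*v^4 + 2.025*v^3 + 2.0874*v^2 + 6.5361*v - 10.566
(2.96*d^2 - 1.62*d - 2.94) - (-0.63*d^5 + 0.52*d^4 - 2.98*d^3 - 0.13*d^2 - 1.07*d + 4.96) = 0.63*d^5 - 0.52*d^4 + 2.98*d^3 + 3.09*d^2 - 0.55*d - 7.9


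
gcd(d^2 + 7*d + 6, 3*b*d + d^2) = 1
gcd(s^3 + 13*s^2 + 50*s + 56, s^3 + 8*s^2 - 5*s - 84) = s^2 + 11*s + 28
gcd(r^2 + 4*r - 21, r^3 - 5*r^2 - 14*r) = 1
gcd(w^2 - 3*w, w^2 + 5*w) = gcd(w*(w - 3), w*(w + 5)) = w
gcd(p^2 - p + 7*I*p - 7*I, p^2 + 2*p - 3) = p - 1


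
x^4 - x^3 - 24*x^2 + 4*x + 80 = (x - 5)*(x - 2)*(x + 2)*(x + 4)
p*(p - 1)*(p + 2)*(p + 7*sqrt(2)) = p^4 + p^3 + 7*sqrt(2)*p^3 - 2*p^2 + 7*sqrt(2)*p^2 - 14*sqrt(2)*p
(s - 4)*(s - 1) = s^2 - 5*s + 4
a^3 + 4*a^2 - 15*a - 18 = (a - 3)*(a + 1)*(a + 6)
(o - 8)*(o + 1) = o^2 - 7*o - 8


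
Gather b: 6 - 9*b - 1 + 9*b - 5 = 0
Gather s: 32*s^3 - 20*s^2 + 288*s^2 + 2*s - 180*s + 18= 32*s^3 + 268*s^2 - 178*s + 18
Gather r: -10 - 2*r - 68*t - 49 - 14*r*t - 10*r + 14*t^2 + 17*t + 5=r*(-14*t - 12) + 14*t^2 - 51*t - 54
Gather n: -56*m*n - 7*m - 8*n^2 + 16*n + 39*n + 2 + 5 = -7*m - 8*n^2 + n*(55 - 56*m) + 7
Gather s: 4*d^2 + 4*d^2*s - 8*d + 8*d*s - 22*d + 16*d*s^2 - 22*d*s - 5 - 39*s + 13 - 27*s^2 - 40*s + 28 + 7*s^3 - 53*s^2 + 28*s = 4*d^2 - 30*d + 7*s^3 + s^2*(16*d - 80) + s*(4*d^2 - 14*d - 51) + 36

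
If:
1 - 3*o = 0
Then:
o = 1/3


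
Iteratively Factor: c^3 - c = (c)*(c^2 - 1) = c*(c + 1)*(c - 1)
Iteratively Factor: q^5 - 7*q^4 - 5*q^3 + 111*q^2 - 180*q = (q - 3)*(q^4 - 4*q^3 - 17*q^2 + 60*q) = (q - 3)*(q + 4)*(q^3 - 8*q^2 + 15*q) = q*(q - 3)*(q + 4)*(q^2 - 8*q + 15) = q*(q - 5)*(q - 3)*(q + 4)*(q - 3)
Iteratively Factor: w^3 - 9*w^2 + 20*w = (w - 5)*(w^2 - 4*w) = w*(w - 5)*(w - 4)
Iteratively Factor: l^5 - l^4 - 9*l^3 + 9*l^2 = (l)*(l^4 - l^3 - 9*l^2 + 9*l) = l^2*(l^3 - l^2 - 9*l + 9) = l^2*(l - 3)*(l^2 + 2*l - 3) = l^2*(l - 3)*(l - 1)*(l + 3)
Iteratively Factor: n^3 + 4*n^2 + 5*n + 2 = (n + 2)*(n^2 + 2*n + 1) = (n + 1)*(n + 2)*(n + 1)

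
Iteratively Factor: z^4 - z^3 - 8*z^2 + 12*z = (z - 2)*(z^3 + z^2 - 6*z) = (z - 2)*(z + 3)*(z^2 - 2*z) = z*(z - 2)*(z + 3)*(z - 2)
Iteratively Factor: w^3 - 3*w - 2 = (w - 2)*(w^2 + 2*w + 1) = (w - 2)*(w + 1)*(w + 1)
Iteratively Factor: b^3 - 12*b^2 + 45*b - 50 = (b - 2)*(b^2 - 10*b + 25) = (b - 5)*(b - 2)*(b - 5)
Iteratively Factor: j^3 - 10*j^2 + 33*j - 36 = (j - 4)*(j^2 - 6*j + 9) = (j - 4)*(j - 3)*(j - 3)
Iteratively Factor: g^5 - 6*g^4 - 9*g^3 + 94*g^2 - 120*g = (g - 5)*(g^4 - g^3 - 14*g^2 + 24*g) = (g - 5)*(g - 3)*(g^3 + 2*g^2 - 8*g) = (g - 5)*(g - 3)*(g - 2)*(g^2 + 4*g) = g*(g - 5)*(g - 3)*(g - 2)*(g + 4)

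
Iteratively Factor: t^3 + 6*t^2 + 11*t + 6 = (t + 1)*(t^2 + 5*t + 6) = (t + 1)*(t + 2)*(t + 3)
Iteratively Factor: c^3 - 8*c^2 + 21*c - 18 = (c - 3)*(c^2 - 5*c + 6) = (c - 3)*(c - 2)*(c - 3)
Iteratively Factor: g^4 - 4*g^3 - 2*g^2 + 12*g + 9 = (g - 3)*(g^3 - g^2 - 5*g - 3) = (g - 3)^2*(g^2 + 2*g + 1) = (g - 3)^2*(g + 1)*(g + 1)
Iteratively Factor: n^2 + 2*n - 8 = (n - 2)*(n + 4)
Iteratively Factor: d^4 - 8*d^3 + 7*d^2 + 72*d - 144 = (d - 3)*(d^3 - 5*d^2 - 8*d + 48) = (d - 4)*(d - 3)*(d^2 - d - 12) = (d - 4)*(d - 3)*(d + 3)*(d - 4)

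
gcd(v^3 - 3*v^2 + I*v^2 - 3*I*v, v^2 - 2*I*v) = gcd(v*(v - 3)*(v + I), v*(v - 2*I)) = v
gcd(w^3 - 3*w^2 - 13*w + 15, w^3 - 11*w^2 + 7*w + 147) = w + 3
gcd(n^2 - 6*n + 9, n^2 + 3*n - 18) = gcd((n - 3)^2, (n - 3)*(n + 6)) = n - 3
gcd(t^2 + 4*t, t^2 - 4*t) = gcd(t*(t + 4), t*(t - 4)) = t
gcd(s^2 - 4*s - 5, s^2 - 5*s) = s - 5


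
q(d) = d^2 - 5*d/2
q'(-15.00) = -32.50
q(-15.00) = 262.50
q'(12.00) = 21.50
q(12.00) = 114.00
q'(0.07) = -2.36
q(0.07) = -0.17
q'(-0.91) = -4.32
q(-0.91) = 3.10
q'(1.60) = 0.70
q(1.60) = -1.44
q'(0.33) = -1.84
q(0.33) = -0.72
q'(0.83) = -0.84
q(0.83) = -1.39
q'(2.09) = 1.68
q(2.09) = -0.86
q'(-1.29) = -5.08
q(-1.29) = 4.89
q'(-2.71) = -7.92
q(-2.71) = 14.12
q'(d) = 2*d - 5/2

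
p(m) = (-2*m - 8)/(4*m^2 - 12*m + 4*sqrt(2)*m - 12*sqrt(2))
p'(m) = (-2*m - 8)*(-8*m - 4*sqrt(2) + 12)/(4*m^2 - 12*m + 4*sqrt(2)*m - 12*sqrt(2))^2 - 2/(4*m^2 - 12*m + 4*sqrt(2)*m - 12*sqrt(2))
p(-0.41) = 0.52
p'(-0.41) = -0.22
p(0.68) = 0.48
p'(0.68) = 0.08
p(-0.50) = 0.55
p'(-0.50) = -0.29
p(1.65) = 0.68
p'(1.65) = 0.40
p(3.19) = -4.11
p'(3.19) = 21.95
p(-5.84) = 0.02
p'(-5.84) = 0.00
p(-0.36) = 0.51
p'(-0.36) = -0.19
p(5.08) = -0.34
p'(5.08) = 0.18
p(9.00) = -0.10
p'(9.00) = 0.02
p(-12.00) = 0.03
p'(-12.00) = 0.00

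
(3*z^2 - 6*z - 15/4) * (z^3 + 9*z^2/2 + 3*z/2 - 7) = 3*z^5 + 15*z^4/2 - 105*z^3/4 - 375*z^2/8 + 291*z/8 + 105/4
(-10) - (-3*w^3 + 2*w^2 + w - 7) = 3*w^3 - 2*w^2 - w - 3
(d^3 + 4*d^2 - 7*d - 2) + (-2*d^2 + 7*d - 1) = d^3 + 2*d^2 - 3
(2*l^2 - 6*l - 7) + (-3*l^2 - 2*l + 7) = -l^2 - 8*l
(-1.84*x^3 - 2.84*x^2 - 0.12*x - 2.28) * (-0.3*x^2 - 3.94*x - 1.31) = 0.552*x^5 + 8.1016*x^4 + 13.636*x^3 + 4.8772*x^2 + 9.1404*x + 2.9868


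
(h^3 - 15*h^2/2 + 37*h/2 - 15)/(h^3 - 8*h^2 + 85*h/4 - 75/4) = 2*(h - 2)/(2*h - 5)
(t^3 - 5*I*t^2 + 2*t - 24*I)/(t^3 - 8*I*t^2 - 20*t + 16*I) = (t^2 - I*t + 6)/(t^2 - 4*I*t - 4)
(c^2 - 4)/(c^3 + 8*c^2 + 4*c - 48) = (c + 2)/(c^2 + 10*c + 24)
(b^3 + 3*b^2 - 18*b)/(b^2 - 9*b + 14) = b*(b^2 + 3*b - 18)/(b^2 - 9*b + 14)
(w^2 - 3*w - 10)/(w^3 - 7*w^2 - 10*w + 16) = (w - 5)/(w^2 - 9*w + 8)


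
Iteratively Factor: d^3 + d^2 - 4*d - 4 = (d - 2)*(d^2 + 3*d + 2) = (d - 2)*(d + 1)*(d + 2)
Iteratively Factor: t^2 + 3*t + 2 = (t + 1)*(t + 2)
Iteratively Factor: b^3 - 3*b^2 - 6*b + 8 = (b + 2)*(b^2 - 5*b + 4) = (b - 4)*(b + 2)*(b - 1)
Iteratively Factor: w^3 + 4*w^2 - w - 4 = (w - 1)*(w^2 + 5*w + 4) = (w - 1)*(w + 1)*(w + 4)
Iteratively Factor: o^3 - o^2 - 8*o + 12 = (o + 3)*(o^2 - 4*o + 4) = (o - 2)*(o + 3)*(o - 2)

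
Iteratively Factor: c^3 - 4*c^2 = (c - 4)*(c^2) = c*(c - 4)*(c)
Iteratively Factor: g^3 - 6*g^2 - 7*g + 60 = (g - 4)*(g^2 - 2*g - 15) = (g - 5)*(g - 4)*(g + 3)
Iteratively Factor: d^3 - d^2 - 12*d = (d + 3)*(d^2 - 4*d) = d*(d + 3)*(d - 4)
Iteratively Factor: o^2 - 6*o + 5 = (o - 5)*(o - 1)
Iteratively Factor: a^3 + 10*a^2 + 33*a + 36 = (a + 3)*(a^2 + 7*a + 12) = (a + 3)*(a + 4)*(a + 3)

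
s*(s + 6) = s^2 + 6*s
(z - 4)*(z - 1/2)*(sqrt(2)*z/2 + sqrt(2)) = sqrt(2)*z^3/2 - 5*sqrt(2)*z^2/4 - 7*sqrt(2)*z/2 + 2*sqrt(2)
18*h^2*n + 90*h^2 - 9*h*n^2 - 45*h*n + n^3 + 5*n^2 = (-6*h + n)*(-3*h + n)*(n + 5)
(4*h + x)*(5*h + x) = 20*h^2 + 9*h*x + x^2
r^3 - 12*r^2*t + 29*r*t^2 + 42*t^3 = (r - 7*t)*(r - 6*t)*(r + t)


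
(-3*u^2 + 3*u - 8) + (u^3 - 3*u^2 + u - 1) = u^3 - 6*u^2 + 4*u - 9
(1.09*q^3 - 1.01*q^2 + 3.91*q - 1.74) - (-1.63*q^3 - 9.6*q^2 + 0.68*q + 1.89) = 2.72*q^3 + 8.59*q^2 + 3.23*q - 3.63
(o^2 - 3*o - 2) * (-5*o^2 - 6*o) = -5*o^4 + 9*o^3 + 28*o^2 + 12*o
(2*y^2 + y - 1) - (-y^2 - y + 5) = 3*y^2 + 2*y - 6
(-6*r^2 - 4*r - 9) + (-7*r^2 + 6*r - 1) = -13*r^2 + 2*r - 10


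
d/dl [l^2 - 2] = 2*l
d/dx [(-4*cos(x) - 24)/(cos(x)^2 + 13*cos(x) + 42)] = -4*sin(x)/(cos(x) + 7)^2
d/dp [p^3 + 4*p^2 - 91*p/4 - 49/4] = 3*p^2 + 8*p - 91/4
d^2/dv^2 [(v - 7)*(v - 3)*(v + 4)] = 6*v - 12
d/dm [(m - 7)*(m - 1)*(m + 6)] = 3*m^2 - 4*m - 41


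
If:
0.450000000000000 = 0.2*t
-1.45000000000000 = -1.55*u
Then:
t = 2.25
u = 0.94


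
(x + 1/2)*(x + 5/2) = x^2 + 3*x + 5/4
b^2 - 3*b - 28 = (b - 7)*(b + 4)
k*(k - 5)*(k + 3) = k^3 - 2*k^2 - 15*k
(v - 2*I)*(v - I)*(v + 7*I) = v^3 + 4*I*v^2 + 19*v - 14*I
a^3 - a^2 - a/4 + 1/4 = (a - 1)*(a - 1/2)*(a + 1/2)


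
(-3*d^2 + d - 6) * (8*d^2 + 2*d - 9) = -24*d^4 + 2*d^3 - 19*d^2 - 21*d + 54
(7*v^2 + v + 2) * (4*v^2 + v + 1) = 28*v^4 + 11*v^3 + 16*v^2 + 3*v + 2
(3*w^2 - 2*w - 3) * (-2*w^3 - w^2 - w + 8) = -6*w^5 + w^4 + 5*w^3 + 29*w^2 - 13*w - 24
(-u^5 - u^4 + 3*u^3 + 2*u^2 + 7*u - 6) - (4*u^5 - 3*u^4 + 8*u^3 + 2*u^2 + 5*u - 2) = -5*u^5 + 2*u^4 - 5*u^3 + 2*u - 4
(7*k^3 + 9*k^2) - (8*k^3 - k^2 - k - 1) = -k^3 + 10*k^2 + k + 1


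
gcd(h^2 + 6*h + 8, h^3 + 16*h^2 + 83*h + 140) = h + 4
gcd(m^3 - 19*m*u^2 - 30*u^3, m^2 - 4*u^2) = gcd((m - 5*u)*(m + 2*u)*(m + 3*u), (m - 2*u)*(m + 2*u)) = m + 2*u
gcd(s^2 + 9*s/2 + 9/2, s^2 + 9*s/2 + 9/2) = s^2 + 9*s/2 + 9/2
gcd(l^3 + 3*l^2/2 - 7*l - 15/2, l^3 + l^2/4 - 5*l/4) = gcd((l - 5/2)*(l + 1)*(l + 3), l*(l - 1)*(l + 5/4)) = 1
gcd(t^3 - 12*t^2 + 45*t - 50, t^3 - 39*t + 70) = t^2 - 7*t + 10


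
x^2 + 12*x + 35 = (x + 5)*(x + 7)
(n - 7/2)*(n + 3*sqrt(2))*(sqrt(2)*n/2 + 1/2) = sqrt(2)*n^3/2 - 7*sqrt(2)*n^2/4 + 7*n^2/2 - 49*n/4 + 3*sqrt(2)*n/2 - 21*sqrt(2)/4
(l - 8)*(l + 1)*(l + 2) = l^3 - 5*l^2 - 22*l - 16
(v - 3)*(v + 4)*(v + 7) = v^3 + 8*v^2 - 5*v - 84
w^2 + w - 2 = (w - 1)*(w + 2)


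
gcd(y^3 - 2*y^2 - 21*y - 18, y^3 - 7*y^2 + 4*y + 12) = y^2 - 5*y - 6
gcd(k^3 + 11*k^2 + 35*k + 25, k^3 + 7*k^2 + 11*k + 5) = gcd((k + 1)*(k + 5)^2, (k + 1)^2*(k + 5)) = k^2 + 6*k + 5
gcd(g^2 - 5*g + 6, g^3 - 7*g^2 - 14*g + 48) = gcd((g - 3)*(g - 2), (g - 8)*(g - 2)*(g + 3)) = g - 2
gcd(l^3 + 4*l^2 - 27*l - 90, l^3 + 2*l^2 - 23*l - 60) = l^2 - 2*l - 15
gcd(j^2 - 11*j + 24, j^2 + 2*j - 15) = j - 3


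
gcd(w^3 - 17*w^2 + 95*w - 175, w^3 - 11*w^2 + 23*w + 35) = w^2 - 12*w + 35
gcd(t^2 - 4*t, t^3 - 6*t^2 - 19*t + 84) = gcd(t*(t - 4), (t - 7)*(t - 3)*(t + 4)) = 1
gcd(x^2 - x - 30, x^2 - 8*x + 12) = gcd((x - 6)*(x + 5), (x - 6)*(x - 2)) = x - 6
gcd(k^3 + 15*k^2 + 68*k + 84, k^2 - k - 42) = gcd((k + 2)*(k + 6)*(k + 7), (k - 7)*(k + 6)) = k + 6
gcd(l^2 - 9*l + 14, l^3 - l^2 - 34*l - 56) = l - 7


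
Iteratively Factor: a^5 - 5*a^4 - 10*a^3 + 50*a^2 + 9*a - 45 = (a + 1)*(a^4 - 6*a^3 - 4*a^2 + 54*a - 45) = (a - 1)*(a + 1)*(a^3 - 5*a^2 - 9*a + 45) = (a - 3)*(a - 1)*(a + 1)*(a^2 - 2*a - 15) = (a - 3)*(a - 1)*(a + 1)*(a + 3)*(a - 5)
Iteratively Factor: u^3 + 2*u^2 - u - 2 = (u - 1)*(u^2 + 3*u + 2) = (u - 1)*(u + 2)*(u + 1)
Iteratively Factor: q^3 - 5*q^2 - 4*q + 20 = (q - 5)*(q^2 - 4) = (q - 5)*(q - 2)*(q + 2)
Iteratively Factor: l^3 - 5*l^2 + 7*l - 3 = (l - 3)*(l^2 - 2*l + 1) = (l - 3)*(l - 1)*(l - 1)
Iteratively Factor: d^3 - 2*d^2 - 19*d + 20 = (d + 4)*(d^2 - 6*d + 5) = (d - 1)*(d + 4)*(d - 5)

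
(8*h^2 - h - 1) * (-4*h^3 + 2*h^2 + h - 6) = -32*h^5 + 20*h^4 + 10*h^3 - 51*h^2 + 5*h + 6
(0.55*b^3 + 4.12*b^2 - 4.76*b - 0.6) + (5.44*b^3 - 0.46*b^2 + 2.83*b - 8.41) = 5.99*b^3 + 3.66*b^2 - 1.93*b - 9.01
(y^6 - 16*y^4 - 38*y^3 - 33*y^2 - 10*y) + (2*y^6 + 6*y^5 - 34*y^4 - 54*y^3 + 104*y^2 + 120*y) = 3*y^6 + 6*y^5 - 50*y^4 - 92*y^3 + 71*y^2 + 110*y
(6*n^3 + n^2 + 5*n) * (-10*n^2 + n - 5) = -60*n^5 - 4*n^4 - 79*n^3 - 25*n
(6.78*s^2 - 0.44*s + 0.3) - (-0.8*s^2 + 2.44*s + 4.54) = 7.58*s^2 - 2.88*s - 4.24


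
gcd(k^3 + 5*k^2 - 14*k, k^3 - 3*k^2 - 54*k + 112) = k^2 + 5*k - 14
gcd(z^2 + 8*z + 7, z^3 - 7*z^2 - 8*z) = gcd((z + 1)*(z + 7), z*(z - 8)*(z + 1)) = z + 1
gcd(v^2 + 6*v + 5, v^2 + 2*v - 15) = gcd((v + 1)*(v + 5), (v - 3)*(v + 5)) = v + 5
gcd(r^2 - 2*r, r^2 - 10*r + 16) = r - 2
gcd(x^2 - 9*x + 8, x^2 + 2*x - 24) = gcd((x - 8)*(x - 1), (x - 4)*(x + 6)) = 1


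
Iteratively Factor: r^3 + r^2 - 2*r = (r + 2)*(r^2 - r) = r*(r + 2)*(r - 1)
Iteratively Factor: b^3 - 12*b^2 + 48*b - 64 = (b - 4)*(b^2 - 8*b + 16) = (b - 4)^2*(b - 4)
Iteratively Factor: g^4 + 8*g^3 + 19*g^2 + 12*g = (g + 3)*(g^3 + 5*g^2 + 4*g) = (g + 3)*(g + 4)*(g^2 + g) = g*(g + 3)*(g + 4)*(g + 1)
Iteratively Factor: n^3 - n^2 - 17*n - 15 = (n - 5)*(n^2 + 4*n + 3) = (n - 5)*(n + 3)*(n + 1)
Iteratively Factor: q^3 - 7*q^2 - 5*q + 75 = (q + 3)*(q^2 - 10*q + 25) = (q - 5)*(q + 3)*(q - 5)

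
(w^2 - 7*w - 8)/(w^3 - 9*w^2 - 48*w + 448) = (w + 1)/(w^2 - w - 56)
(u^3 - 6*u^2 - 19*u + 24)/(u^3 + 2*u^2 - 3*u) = (u - 8)/u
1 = 1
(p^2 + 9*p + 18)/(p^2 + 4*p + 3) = (p + 6)/(p + 1)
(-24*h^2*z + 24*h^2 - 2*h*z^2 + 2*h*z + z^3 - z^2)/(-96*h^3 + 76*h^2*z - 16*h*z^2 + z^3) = (4*h*z - 4*h + z^2 - z)/(16*h^2 - 10*h*z + z^2)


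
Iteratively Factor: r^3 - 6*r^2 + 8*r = (r)*(r^2 - 6*r + 8) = r*(r - 4)*(r - 2)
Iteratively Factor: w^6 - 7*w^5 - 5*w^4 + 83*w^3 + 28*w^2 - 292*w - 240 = (w + 2)*(w^5 - 9*w^4 + 13*w^3 + 57*w^2 - 86*w - 120) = (w - 5)*(w + 2)*(w^4 - 4*w^3 - 7*w^2 + 22*w + 24) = (w - 5)*(w - 4)*(w + 2)*(w^3 - 7*w - 6) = (w - 5)*(w - 4)*(w + 2)^2*(w^2 - 2*w - 3) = (w - 5)*(w - 4)*(w - 3)*(w + 2)^2*(w + 1)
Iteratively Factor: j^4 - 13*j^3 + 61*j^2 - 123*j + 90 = (j - 3)*(j^3 - 10*j^2 + 31*j - 30) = (j - 3)^2*(j^2 - 7*j + 10) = (j - 5)*(j - 3)^2*(j - 2)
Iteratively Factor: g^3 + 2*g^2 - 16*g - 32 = (g + 4)*(g^2 - 2*g - 8) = (g - 4)*(g + 4)*(g + 2)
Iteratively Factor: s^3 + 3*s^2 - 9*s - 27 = (s - 3)*(s^2 + 6*s + 9) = (s - 3)*(s + 3)*(s + 3)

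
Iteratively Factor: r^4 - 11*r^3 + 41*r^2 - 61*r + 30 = (r - 5)*(r^3 - 6*r^2 + 11*r - 6) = (r - 5)*(r - 1)*(r^2 - 5*r + 6) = (r - 5)*(r - 2)*(r - 1)*(r - 3)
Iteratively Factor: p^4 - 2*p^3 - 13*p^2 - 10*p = (p - 5)*(p^3 + 3*p^2 + 2*p) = p*(p - 5)*(p^2 + 3*p + 2) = p*(p - 5)*(p + 1)*(p + 2)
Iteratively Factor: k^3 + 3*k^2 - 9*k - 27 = (k + 3)*(k^2 - 9) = (k - 3)*(k + 3)*(k + 3)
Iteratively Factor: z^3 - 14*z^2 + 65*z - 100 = (z - 5)*(z^2 - 9*z + 20) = (z - 5)^2*(z - 4)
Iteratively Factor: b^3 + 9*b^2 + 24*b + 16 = (b + 4)*(b^2 + 5*b + 4) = (b + 4)^2*(b + 1)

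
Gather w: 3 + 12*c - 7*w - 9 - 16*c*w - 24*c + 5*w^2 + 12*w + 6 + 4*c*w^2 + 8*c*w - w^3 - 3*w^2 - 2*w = -12*c - w^3 + w^2*(4*c + 2) + w*(3 - 8*c)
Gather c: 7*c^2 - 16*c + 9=7*c^2 - 16*c + 9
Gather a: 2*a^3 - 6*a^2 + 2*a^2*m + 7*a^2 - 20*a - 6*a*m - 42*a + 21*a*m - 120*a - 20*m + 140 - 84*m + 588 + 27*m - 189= 2*a^3 + a^2*(2*m + 1) + a*(15*m - 182) - 77*m + 539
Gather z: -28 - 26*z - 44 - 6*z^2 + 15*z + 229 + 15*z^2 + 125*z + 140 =9*z^2 + 114*z + 297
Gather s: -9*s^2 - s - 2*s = -9*s^2 - 3*s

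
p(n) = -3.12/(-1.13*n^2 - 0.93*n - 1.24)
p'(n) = -3.12*(2.26*n + 0.93)/(-1.13*n^2 - 0.93*n - 1.24)^2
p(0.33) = 1.87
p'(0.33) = -1.87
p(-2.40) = 0.57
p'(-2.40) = 0.46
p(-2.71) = 0.44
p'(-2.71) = 0.33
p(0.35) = 1.83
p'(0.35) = -1.85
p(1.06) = 0.89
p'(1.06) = -0.85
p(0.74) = 1.22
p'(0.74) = -1.25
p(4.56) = 0.11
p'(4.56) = -0.04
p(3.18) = 0.20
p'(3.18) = -0.10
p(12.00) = 0.02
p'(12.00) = -0.00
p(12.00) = 0.02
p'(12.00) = -0.00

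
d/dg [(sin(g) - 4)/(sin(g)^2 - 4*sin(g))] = -cos(g)/sin(g)^2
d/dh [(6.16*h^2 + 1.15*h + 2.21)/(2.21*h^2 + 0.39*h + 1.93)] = (-0.1391*h^2 + 14.0094*h + 1.3576)/(4.8841*h^4 + 1.7238*h^3 + 8.6827*h^2 + 1.5054*h + 3.7249)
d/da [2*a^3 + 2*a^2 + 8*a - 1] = 6*a^2 + 4*a + 8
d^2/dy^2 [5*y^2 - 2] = 10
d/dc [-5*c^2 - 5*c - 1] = -10*c - 5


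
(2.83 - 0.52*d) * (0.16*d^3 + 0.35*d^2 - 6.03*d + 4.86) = -0.0832*d^4 + 0.2708*d^3 + 4.1261*d^2 - 19.5921*d + 13.7538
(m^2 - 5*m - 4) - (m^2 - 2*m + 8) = -3*m - 12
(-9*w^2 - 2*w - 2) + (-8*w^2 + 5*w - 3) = -17*w^2 + 3*w - 5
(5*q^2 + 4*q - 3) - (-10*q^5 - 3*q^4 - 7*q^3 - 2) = 10*q^5 + 3*q^4 + 7*q^3 + 5*q^2 + 4*q - 1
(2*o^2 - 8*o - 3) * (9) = 18*o^2 - 72*o - 27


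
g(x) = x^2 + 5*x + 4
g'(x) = 2*x + 5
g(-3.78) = -0.61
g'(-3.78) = -2.56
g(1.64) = 14.89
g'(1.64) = 8.28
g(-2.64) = -2.23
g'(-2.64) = -0.28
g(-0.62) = 1.28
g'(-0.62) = 3.76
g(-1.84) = -1.81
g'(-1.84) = 1.32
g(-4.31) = 1.03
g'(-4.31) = -3.62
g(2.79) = 25.73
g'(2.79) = 10.58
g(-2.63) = -2.23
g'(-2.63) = -0.26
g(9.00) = 130.00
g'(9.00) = 23.00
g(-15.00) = 154.00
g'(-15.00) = -25.00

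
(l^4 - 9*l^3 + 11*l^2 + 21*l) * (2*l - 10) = 2*l^5 - 28*l^4 + 112*l^3 - 68*l^2 - 210*l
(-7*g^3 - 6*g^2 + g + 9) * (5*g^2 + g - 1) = -35*g^5 - 37*g^4 + 6*g^3 + 52*g^2 + 8*g - 9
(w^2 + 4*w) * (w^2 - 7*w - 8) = w^4 - 3*w^3 - 36*w^2 - 32*w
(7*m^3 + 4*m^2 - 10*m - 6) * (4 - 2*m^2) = -14*m^5 - 8*m^4 + 48*m^3 + 28*m^2 - 40*m - 24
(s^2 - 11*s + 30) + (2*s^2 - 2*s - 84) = 3*s^2 - 13*s - 54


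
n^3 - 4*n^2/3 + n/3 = n*(n - 1)*(n - 1/3)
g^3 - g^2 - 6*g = g*(g - 3)*(g + 2)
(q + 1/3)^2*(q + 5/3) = q^3 + 7*q^2/3 + 11*q/9 + 5/27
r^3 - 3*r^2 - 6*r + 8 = (r - 4)*(r - 1)*(r + 2)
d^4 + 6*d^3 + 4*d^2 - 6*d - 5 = (d - 1)*(d + 1)^2*(d + 5)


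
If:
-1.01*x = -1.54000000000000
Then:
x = 1.52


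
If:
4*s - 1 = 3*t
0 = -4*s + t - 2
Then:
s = -7/8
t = -3/2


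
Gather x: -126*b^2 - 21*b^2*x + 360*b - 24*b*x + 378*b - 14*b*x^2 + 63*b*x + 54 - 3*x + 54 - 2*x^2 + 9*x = -126*b^2 + 738*b + x^2*(-14*b - 2) + x*(-21*b^2 + 39*b + 6) + 108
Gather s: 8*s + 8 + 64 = 8*s + 72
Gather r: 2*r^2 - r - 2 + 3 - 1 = 2*r^2 - r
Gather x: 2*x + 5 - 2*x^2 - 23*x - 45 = -2*x^2 - 21*x - 40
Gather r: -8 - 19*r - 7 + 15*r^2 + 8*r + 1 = 15*r^2 - 11*r - 14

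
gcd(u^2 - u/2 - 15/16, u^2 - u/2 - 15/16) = u^2 - u/2 - 15/16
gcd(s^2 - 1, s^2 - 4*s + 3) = s - 1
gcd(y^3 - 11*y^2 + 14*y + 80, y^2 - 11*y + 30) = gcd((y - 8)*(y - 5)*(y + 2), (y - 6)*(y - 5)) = y - 5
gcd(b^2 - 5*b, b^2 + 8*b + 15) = 1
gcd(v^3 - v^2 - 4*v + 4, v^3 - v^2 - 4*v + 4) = v^3 - v^2 - 4*v + 4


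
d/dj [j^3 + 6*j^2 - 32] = 3*j*(j + 4)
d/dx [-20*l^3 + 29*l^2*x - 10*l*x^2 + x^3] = 29*l^2 - 20*l*x + 3*x^2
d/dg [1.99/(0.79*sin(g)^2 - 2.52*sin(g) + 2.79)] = (5.0148 - 3.1442*sin(g))*cos(g)/(0.79*sin(g)^2 - 2.52*sin(g) + 2.79)^2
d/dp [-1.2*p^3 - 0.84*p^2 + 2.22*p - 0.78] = -3.6*p^2 - 1.68*p + 2.22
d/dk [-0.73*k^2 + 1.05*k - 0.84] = 1.05 - 1.46*k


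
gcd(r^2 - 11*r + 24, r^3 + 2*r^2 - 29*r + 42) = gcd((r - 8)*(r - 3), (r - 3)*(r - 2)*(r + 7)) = r - 3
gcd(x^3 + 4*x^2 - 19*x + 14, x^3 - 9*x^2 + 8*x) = x - 1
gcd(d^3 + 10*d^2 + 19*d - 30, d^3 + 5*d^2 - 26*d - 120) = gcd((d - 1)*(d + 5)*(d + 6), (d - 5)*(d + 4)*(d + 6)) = d + 6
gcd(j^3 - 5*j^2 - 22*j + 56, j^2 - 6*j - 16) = 1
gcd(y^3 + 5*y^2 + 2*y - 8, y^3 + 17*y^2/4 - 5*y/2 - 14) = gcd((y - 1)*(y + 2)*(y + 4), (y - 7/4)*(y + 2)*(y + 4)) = y^2 + 6*y + 8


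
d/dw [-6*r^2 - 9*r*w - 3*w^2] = -9*r - 6*w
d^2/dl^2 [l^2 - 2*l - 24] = 2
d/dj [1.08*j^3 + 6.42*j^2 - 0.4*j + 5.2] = 3.24*j^2 + 12.84*j - 0.4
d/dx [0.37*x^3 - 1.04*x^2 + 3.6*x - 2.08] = 1.11*x^2 - 2.08*x + 3.6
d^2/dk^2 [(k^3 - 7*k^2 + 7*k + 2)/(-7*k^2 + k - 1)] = 12*(-48*k^3 - 73*k^2 + 31*k + 2)/(343*k^6 - 147*k^5 + 168*k^4 - 43*k^3 + 24*k^2 - 3*k + 1)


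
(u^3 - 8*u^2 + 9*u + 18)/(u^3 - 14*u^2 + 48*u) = (u^2 - 2*u - 3)/(u*(u - 8))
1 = 1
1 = 1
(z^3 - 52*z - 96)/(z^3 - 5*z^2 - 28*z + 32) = (z^2 + 8*z + 12)/(z^2 + 3*z - 4)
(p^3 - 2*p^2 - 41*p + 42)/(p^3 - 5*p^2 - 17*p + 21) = (p + 6)/(p + 3)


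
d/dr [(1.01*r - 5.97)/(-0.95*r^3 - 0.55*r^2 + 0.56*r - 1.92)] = (1.919*r^3 - 16.459*r^2 - 6.567*r + 1.404)/(0.9025*r^6 + 1.045*r^5 - 0.7615*r^4 + 3.032*r^3 + 2.4256*r^2 - 2.1504*r + 3.6864)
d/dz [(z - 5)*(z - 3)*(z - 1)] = 3*z^2 - 18*z + 23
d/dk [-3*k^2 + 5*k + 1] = 5 - 6*k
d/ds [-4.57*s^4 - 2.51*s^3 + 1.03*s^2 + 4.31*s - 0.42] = -18.28*s^3 - 7.53*s^2 + 2.06*s + 4.31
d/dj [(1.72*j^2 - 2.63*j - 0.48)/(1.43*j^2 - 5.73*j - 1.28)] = (-6.0947*j^2 - 3.0304*j + 0.616)/(2.0449*j^4 - 16.3878*j^3 + 29.1721*j^2 + 14.6688*j + 1.6384)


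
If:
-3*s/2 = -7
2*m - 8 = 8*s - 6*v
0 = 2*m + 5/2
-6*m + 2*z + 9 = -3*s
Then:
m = -5/4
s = 14/3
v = 287/36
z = -61/4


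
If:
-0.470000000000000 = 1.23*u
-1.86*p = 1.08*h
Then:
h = -1.72222222222222*p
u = -0.38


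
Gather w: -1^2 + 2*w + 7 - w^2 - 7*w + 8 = -w^2 - 5*w + 14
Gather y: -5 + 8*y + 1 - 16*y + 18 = 14 - 8*y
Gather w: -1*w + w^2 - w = w^2 - 2*w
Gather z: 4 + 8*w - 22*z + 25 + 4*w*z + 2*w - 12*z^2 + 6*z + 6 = 10*w - 12*z^2 + z*(4*w - 16) + 35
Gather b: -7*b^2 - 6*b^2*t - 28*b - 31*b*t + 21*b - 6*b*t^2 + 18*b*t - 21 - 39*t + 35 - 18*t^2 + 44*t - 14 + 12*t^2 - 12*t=b^2*(-6*t - 7) + b*(-6*t^2 - 13*t - 7) - 6*t^2 - 7*t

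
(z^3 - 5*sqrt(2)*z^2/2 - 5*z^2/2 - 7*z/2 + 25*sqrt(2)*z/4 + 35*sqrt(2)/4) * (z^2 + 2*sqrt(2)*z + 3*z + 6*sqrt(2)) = z^5 - sqrt(2)*z^4/2 + z^4/2 - 21*z^3 - sqrt(2)*z^3/4 - 31*z^2/2 + 11*sqrt(2)*z^2/2 + 21*sqrt(2)*z/4 + 110*z + 105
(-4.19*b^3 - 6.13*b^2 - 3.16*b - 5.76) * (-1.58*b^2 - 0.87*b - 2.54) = 6.6202*b^5 + 13.3307*b^4 + 20.9685*b^3 + 27.4202*b^2 + 13.0376*b + 14.6304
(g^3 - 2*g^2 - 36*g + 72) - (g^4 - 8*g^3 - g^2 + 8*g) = -g^4 + 9*g^3 - g^2 - 44*g + 72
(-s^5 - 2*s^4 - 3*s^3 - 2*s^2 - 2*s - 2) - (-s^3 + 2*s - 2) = -s^5 - 2*s^4 - 2*s^3 - 2*s^2 - 4*s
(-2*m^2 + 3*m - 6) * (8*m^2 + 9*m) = -16*m^4 + 6*m^3 - 21*m^2 - 54*m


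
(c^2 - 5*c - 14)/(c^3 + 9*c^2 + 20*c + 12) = (c - 7)/(c^2 + 7*c + 6)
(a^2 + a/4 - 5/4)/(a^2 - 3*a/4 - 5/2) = (a - 1)/(a - 2)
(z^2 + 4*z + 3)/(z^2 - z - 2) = (z + 3)/(z - 2)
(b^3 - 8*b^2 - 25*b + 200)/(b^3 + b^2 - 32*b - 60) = (b^2 - 13*b + 40)/(b^2 - 4*b - 12)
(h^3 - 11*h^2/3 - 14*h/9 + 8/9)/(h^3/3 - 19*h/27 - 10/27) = 3*(3*h^2 - 13*h + 4)/(3*h^2 - 2*h - 5)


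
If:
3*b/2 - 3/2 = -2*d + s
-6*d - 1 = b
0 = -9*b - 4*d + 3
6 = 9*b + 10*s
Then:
No Solution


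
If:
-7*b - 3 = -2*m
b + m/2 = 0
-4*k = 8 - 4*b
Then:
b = -3/11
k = -25/11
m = 6/11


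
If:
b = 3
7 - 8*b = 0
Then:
No Solution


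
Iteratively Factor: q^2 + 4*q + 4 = (q + 2)*(q + 2)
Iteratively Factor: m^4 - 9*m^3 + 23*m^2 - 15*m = (m - 1)*(m^3 - 8*m^2 + 15*m) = m*(m - 1)*(m^2 - 8*m + 15) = m*(m - 3)*(m - 1)*(m - 5)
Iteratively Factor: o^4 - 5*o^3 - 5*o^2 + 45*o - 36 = (o + 3)*(o^3 - 8*o^2 + 19*o - 12) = (o - 3)*(o + 3)*(o^2 - 5*o + 4) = (o - 3)*(o - 1)*(o + 3)*(o - 4)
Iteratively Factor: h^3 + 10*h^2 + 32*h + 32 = (h + 2)*(h^2 + 8*h + 16) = (h + 2)*(h + 4)*(h + 4)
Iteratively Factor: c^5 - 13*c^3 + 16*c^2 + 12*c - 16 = (c + 4)*(c^4 - 4*c^3 + 3*c^2 + 4*c - 4) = (c - 2)*(c + 4)*(c^3 - 2*c^2 - c + 2) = (c - 2)*(c + 1)*(c + 4)*(c^2 - 3*c + 2) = (c - 2)^2*(c + 1)*(c + 4)*(c - 1)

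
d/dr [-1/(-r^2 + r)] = (1 - 2*r)/(r^2*(r - 1)^2)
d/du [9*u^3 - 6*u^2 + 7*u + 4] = 27*u^2 - 12*u + 7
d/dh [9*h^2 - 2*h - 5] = 18*h - 2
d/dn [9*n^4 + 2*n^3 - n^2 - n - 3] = 36*n^3 + 6*n^2 - 2*n - 1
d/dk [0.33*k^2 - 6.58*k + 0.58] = 0.66*k - 6.58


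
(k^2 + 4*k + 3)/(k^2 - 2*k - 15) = (k + 1)/(k - 5)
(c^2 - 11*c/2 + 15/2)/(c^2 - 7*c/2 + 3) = (2*c^2 - 11*c + 15)/(2*c^2 - 7*c + 6)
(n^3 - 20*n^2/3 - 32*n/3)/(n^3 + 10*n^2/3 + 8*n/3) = (n - 8)/(n + 2)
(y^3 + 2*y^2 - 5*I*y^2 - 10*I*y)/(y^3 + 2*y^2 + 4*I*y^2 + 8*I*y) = (y - 5*I)/(y + 4*I)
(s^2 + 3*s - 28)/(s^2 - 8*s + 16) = (s + 7)/(s - 4)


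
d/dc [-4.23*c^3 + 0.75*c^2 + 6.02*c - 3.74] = -12.69*c^2 + 1.5*c + 6.02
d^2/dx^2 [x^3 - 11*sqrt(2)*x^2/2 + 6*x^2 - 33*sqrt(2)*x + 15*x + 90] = 6*x - 11*sqrt(2) + 12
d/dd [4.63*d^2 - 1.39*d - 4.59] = 9.26*d - 1.39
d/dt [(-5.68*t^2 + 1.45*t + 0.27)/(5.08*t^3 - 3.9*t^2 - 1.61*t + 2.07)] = (28.8544*t^4 - 14.732*t^3 + 10.685*t^2 - 21.4092*t + 3.4362)/(25.8064*t^6 - 39.624*t^5 - 1.1476*t^4 + 33.5892*t^3 - 13.5539*t^2 - 6.6654*t + 4.2849)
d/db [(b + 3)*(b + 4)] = 2*b + 7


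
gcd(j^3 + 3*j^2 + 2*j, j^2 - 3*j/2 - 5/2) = j + 1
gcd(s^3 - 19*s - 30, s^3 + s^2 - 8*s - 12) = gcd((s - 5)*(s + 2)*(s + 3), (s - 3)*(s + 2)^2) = s + 2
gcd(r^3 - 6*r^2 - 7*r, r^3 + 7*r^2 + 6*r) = r^2 + r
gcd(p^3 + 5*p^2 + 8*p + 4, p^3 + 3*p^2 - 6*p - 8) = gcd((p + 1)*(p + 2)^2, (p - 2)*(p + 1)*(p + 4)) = p + 1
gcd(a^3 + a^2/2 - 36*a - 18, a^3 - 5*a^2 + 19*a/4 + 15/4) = a + 1/2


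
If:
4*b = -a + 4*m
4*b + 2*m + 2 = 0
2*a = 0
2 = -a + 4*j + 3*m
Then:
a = 0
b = -1/3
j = 3/4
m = -1/3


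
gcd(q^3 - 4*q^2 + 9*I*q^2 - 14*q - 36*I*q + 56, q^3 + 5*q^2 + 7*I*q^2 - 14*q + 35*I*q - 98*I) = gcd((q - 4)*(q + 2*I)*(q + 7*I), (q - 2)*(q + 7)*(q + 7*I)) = q + 7*I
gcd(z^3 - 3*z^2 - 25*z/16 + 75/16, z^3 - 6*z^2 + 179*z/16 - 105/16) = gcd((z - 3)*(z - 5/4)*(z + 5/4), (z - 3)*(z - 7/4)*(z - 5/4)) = z^2 - 17*z/4 + 15/4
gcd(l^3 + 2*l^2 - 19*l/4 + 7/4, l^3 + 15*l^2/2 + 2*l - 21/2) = l - 1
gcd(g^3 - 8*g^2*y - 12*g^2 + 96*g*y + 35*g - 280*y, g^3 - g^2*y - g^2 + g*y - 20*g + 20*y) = g - 5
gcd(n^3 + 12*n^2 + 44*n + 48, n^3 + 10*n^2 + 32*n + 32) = n^2 + 6*n + 8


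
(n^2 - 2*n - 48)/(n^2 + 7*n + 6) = (n - 8)/(n + 1)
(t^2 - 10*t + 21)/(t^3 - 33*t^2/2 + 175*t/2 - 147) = 2*(t - 3)/(2*t^2 - 19*t + 42)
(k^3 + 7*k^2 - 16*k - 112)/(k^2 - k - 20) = (k^2 + 3*k - 28)/(k - 5)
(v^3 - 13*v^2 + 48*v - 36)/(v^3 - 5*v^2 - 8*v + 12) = (v - 6)/(v + 2)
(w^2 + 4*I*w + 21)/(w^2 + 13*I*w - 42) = (w - 3*I)/(w + 6*I)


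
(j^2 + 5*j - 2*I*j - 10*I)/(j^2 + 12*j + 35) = (j - 2*I)/(j + 7)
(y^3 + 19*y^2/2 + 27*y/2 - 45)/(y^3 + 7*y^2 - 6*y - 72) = (y^2 + 7*y/2 - 15/2)/(y^2 + y - 12)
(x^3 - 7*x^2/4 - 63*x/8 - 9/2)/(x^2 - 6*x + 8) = (8*x^2 + 18*x + 9)/(8*(x - 2))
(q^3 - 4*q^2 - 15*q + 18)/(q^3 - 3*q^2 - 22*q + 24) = (q + 3)/(q + 4)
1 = 1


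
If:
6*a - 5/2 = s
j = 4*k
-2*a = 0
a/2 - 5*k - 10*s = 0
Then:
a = 0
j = 20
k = 5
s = -5/2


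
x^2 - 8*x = x*(x - 8)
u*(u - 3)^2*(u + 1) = u^4 - 5*u^3 + 3*u^2 + 9*u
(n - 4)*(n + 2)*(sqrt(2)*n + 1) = sqrt(2)*n^3 - 2*sqrt(2)*n^2 + n^2 - 8*sqrt(2)*n - 2*n - 8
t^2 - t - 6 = (t - 3)*(t + 2)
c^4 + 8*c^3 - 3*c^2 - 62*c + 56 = (c - 2)*(c - 1)*(c + 4)*(c + 7)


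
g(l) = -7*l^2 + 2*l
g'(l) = 2 - 14*l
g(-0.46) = -2.40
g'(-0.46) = 8.44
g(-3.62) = -98.97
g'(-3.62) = 52.68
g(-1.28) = -14.03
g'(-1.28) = 19.92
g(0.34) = -0.13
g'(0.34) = -2.76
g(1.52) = -13.13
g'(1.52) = -19.28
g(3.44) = -75.96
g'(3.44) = -46.16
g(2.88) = -52.30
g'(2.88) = -38.32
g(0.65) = -1.66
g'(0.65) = -7.10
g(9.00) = -549.00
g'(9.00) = -124.00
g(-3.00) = -69.00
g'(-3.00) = 44.00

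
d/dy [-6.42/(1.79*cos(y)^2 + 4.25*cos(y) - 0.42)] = -(22.9836*cos(y) + 27.285)*sin(y)/(1.79*cos(y)^2 + 4.25*cos(y) - 0.42)^2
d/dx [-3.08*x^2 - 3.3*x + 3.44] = -6.16*x - 3.3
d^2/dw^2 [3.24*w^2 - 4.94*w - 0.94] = 6.48000000000000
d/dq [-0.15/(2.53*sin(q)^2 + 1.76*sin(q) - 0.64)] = (0.759*sin(q) + 0.264)*cos(q)/(2.53*sin(q)^2 + 1.76*sin(q) - 0.64)^2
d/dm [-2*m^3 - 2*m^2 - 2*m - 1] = -6*m^2 - 4*m - 2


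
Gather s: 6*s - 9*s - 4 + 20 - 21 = -3*s - 5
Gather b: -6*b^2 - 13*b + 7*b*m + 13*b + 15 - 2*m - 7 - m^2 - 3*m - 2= -6*b^2 + 7*b*m - m^2 - 5*m + 6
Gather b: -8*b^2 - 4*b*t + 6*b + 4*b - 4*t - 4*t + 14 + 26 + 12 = -8*b^2 + b*(10 - 4*t) - 8*t + 52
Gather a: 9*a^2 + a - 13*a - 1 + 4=9*a^2 - 12*a + 3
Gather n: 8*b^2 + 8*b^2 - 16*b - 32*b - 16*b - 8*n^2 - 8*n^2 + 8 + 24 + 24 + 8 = 16*b^2 - 64*b - 16*n^2 + 64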